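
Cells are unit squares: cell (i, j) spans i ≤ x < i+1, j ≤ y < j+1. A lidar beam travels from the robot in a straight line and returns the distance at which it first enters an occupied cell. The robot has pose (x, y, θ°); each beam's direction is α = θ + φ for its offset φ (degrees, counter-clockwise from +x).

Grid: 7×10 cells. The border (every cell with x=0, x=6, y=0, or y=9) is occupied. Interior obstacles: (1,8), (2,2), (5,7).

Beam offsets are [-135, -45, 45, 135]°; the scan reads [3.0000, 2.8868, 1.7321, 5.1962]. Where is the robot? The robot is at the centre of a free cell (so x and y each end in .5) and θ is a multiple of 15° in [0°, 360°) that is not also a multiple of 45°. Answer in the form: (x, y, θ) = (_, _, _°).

Candidates: 37 free-cell centres × 16 headings = 592 poses. Raycast each; keep the one whose scan matches to 4 dp.
  (2.5, 7.5, 60°): beam 1 = 6.7293 ≠ 3.0000 ✗
  (4.5, 5.5, 210°): beam 1 = 1.9319 ≠ 3.0000 ✗
  (1.5, 4.5, 240°): beam 1 = 1.9319 ≠ 3.0000 ✗
  …
  (2.5, 5.5, 165°): r_1=3.0000, r_2=2.8868, r_3=1.7321, r_4=5.1962 — all match ✓
No second candidate reproduces the full scan.

(x, y, θ) = (2.5, 5.5, 165°)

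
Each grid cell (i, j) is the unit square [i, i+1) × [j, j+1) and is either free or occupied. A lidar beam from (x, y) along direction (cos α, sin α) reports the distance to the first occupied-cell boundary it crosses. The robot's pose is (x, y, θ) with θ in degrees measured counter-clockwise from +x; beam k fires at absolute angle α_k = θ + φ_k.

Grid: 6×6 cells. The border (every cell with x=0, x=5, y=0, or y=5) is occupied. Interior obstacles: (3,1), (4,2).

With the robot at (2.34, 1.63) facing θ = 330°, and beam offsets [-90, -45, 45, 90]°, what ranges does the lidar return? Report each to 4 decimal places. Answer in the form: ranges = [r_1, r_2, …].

beam 1: φ=-90°, α=240°
  d=(-0.5000,-0.8660)  start (2,1)  tX=0.6800 tY=0.7275  stride 1/|dx|=2.0000 1/|dy|=1.1547
    cross x-line → (1,1), t=0.6800
    cross y-line → (1,0), t=0.7275 (wall)
  → r_1 = 0.7275
beam 2: φ=-45°, α=285°
  d=(0.2588,-0.9659)  start (2,1)  tX=2.5500 tY=0.6522  stride 1/|dx|=3.8637 1/|dy|=1.0353
    cross y-line → (2,0), t=0.6522 (wall)
  → r_2 = 0.6522
beam 3: φ=45°, α=15°
  d=(0.9659,0.2588)  start (2,1)  tX=0.6833 tY=1.4296  stride 1/|dx|=1.0353 1/|dy|=3.8637
    cross x-line → (3,1), t=0.6833 (wall)
  → r_3 = 0.6833
beam 4: φ=90°, α=60°
  d=(0.5000,0.8660)  start (2,1)  tX=1.3200 tY=0.4272  stride 1/|dx|=2.0000 1/|dy|=1.1547
    cross y-line → (2,2), t=0.4272
    cross x-line → (3,2), t=1.3200
    cross y-line → (3,3), t=1.5819
    cross y-line → (3,4), t=2.7366
    cross x-line → (4,4), t=3.3200
    cross y-line → (4,5), t=3.8913 (wall)
  → r_4 = 3.8913

ranges = [0.7275, 0.6522, 0.6833, 3.8913]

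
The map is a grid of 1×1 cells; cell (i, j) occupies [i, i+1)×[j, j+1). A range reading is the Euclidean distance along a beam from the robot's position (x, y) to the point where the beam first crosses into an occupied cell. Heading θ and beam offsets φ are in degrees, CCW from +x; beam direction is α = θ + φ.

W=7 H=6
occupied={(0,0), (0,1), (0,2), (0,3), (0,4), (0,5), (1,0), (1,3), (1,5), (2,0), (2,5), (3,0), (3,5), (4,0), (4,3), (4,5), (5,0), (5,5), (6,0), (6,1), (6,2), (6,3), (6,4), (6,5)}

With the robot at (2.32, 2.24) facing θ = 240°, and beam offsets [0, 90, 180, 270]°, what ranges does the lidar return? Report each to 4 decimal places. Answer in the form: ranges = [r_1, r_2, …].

beam 1: φ=0°, α=240°
  cosα=-0.5000 sinα=-0.8660 | (2,2) | tMaxX 0.6400 tMaxY 0.2771 | tΔX 2.0000 tΔY 1.1547
    t=0.2771 [y] (2,1)
    t=0.6400 [x] (1,1)
    t=1.4318 [y] (1,0) — stop
  → r_1 = 1.4318
beam 2: φ=90°, α=330°
  cosα=0.8660 sinα=-0.5000 | (2,2) | tMaxX 0.7852 tMaxY 0.4800 | tΔX 1.1547 tΔY 2.0000
    t=0.4800 [y] (2,1)
    t=0.7852 [x] (3,1)
    t=1.9399 [x] (4,1)
    t=2.4800 [y] (4,0) — stop
  → r_2 = 2.4800
beam 3: φ=180°, α=60°
  cosα=0.5000 sinα=0.8660 | (2,2) | tMaxX 1.3600 tMaxY 0.8776 | tΔX 2.0000 tΔY 1.1547
    t=0.8776 [y] (2,3)
    t=1.3600 [x] (3,3)
    t=2.0323 [y] (3,4)
    t=3.1870 [y] (3,5) — stop
  → r_3 = 3.1870
beam 4: φ=270°, α=150°
  cosα=-0.8660 sinα=0.5000 | (2,2) | tMaxX 0.3695 tMaxY 1.5200 | tΔX 1.1547 tΔY 2.0000
    t=0.3695 [x] (1,2)
    t=1.5200 [y] (1,3) — stop
  → r_4 = 1.5200

ranges = [1.4318, 2.4800, 3.1870, 1.5200]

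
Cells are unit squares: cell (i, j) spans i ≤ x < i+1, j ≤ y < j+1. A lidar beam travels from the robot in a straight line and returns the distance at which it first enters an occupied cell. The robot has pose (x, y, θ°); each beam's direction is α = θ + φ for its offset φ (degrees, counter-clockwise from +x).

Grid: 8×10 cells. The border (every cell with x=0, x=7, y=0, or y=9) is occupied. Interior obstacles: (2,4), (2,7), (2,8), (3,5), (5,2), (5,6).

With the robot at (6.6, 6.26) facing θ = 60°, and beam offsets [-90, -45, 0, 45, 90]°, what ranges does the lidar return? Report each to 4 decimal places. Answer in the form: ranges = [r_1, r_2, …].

ranges = [0.4619, 0.4141, 0.8000, 2.8367, 0.6928]

beam 1: φ=-90°, α=330°
  dir = (cos 330°, sin 330°) = (0.8660, -0.5000); from cell (6,6)
  next x-line at t=0.4619, next y-line at t=0.5200; Δt_x=1.1547, Δt_y=2.0000
    x: enter (7,6) at t=0.4619 ← occupied
  → r_1 = 0.4619
beam 2: φ=-45°, α=15°
  dir = (cos 15°, sin 15°) = (0.9659, 0.2588); from cell (6,6)
  next x-line at t=0.4141, next y-line at t=2.8591; Δt_x=1.0353, Δt_y=3.8637
    x: enter (7,6) at t=0.4141 ← occupied
  → r_2 = 0.4141
beam 3: φ=0°, α=60°
  dir = (cos 60°, sin 60°) = (0.5000, 0.8660); from cell (6,6)
  next x-line at t=0.8000, next y-line at t=0.8545; Δt_x=2.0000, Δt_y=1.1547
    x: enter (7,6) at t=0.8000 ← occupied
  → r_3 = 0.8000
beam 4: φ=45°, α=105°
  dir = (cos 105°, sin 105°) = (-0.2588, 0.9659); from cell (6,6)
  next x-line at t=2.3182, next y-line at t=0.7661; Δt_x=3.8637, Δt_y=1.0353
    y: enter (6,7) at t=0.7661
    y: enter (6,8) at t=1.8014
    x: enter (5,8) at t=2.3182
    y: enter (5,9) at t=2.8367 ← occupied
  → r_4 = 2.8367
beam 5: φ=90°, α=150°
  dir = (cos 150°, sin 150°) = (-0.8660, 0.5000); from cell (6,6)
  next x-line at t=0.6928, next y-line at t=1.4800; Δt_x=1.1547, Δt_y=2.0000
    x: enter (5,6) at t=0.6928 ← occupied
  → r_5 = 0.6928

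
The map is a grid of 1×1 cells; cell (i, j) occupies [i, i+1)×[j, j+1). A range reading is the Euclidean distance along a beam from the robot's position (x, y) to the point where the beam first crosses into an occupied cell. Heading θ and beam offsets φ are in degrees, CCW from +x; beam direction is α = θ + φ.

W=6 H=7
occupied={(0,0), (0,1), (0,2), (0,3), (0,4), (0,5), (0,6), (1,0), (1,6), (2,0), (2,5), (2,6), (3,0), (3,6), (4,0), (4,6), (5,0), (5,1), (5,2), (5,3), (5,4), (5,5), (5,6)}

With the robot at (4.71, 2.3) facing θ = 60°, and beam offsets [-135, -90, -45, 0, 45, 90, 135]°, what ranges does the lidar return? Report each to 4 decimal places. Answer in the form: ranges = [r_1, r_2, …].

ranges = [1.1205, 0.3349, 0.3002, 0.5800, 3.8305, 4.2839, 3.8409]

beam 1: φ=-135°, α=285°
  cosα=0.2588 sinα=-0.9659 | (4,2) | tMaxX 1.1205 tMaxY 0.3106 | tΔX 3.8637 tΔY 1.0353
    t=0.3106 [y] (4,1)
    t=1.1205 [x] (5,1) — stop
  → r_1 = 1.1205
beam 2: φ=-90°, α=330°
  cosα=0.8660 sinα=-0.5000 | (4,2) | tMaxX 0.3349 tMaxY 0.6000 | tΔX 1.1547 tΔY 2.0000
    t=0.3349 [x] (5,2) — stop
  → r_2 = 0.3349
beam 3: φ=-45°, α=15°
  cosα=0.9659 sinα=0.2588 | (4,2) | tMaxX 0.3002 tMaxY 2.7046 | tΔX 1.0353 tΔY 3.8637
    t=0.3002 [x] (5,2) — stop
  → r_3 = 0.3002
beam 4: φ=0°, α=60°
  cosα=0.5000 sinα=0.8660 | (4,2) | tMaxX 0.5800 tMaxY 0.8083 | tΔX 2.0000 tΔY 1.1547
    t=0.5800 [x] (5,2) — stop
  → r_4 = 0.5800
beam 5: φ=45°, α=105°
  cosα=-0.2588 sinα=0.9659 | (4,2) | tMaxX 2.7432 tMaxY 0.7247 | tΔX 3.8637 tΔY 1.0353
    t=0.7247 [y] (4,3)
    t=1.7600 [y] (4,4)
    t=2.7432 [x] (3,4)
    t=2.7952 [y] (3,5)
    t=3.8305 [y] (3,6) — stop
  → r_5 = 3.8305
beam 6: φ=90°, α=150°
  cosα=-0.8660 sinα=0.5000 | (4,2) | tMaxX 0.8198 tMaxY 1.4000 | tΔX 1.1547 tΔY 2.0000
    t=0.8198 [x] (3,2)
    t=1.4000 [y] (3,3)
    t=1.9745 [x] (2,3)
    t=3.1292 [x] (1,3)
    t=3.4000 [y] (1,4)
    t=4.2839 [x] (0,4) — stop
  → r_6 = 4.2839
beam 7: φ=135°, α=195°
  cosα=-0.9659 sinα=-0.2588 | (4,2) | tMaxX 0.7350 tMaxY 1.1591 | tΔX 1.0353 tΔY 3.8637
    t=0.7350 [x] (3,2)
    t=1.1591 [y] (3,1)
    t=1.7703 [x] (2,1)
    t=2.8056 [x] (1,1)
    t=3.8409 [x] (0,1) — stop
  → r_7 = 3.8409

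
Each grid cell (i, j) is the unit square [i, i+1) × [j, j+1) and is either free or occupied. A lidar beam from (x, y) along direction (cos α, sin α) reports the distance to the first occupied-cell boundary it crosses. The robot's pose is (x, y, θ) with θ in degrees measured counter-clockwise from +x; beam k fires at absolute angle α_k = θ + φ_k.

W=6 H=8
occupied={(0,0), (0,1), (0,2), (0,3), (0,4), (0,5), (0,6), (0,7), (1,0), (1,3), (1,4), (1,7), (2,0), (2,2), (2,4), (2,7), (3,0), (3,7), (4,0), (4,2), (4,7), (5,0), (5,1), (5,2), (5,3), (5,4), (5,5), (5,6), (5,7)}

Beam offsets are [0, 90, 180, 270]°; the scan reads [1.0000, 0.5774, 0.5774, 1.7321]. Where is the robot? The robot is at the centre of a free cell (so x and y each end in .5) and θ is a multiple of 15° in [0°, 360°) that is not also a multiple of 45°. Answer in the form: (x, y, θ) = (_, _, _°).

(x, y, θ) = (1.5, 6.5, 30°)

The pose lattice has 19·16 = 304 candidates. Test each by forward raycasting.
  (4.5, 5.5, 195°): beam 1 = 1.9319 ≠ 1.0000 ✗
  (3.5, 6.5, 195°): beam 1 = 2.5882 ≠ 1.0000 ✗
  (3.5, 2.5, 255°): beam 1 = 1.5529 ≠ 1.0000 ✗
  (4.5, 3.5, 300°): beam 1 = 0.5774 ≠ 1.0000 ✗
  (1.5, 2.5, 75°): beam 1 = 0.5176 ≠ 1.0000 ✗
  …
  (1.5, 6.5, 30°): r_1=1.0000, r_2=0.5774, r_3=0.5774, r_4=1.7321 — all match ✓
Unique over the lattice → pose = (1.5, 6.5, 30°).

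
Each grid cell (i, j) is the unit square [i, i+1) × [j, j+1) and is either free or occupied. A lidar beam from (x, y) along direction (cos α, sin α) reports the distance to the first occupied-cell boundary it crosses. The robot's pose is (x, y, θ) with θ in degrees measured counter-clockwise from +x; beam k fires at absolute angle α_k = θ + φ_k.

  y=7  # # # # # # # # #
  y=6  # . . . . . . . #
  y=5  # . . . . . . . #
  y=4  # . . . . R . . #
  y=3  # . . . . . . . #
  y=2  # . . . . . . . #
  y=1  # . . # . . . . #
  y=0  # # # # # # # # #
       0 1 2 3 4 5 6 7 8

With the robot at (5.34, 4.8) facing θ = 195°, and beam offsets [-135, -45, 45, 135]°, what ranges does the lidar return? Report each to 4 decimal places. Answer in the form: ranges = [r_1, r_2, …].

ranges = [2.5403, 4.4000, 3.2332, 3.0715]

beam 1: φ=-135°, α=60°
  dir = (cos 60°, sin 60°) = (0.5000, 0.8660); from cell (5,4)
  next x-line at t=1.3200, next y-line at t=0.2309; Δt_x=2.0000, Δt_y=1.1547
    y: enter (5,5) at t=0.2309
    x: enter (6,5) at t=1.3200
    y: enter (6,6) at t=1.3856
    y: enter (6,7) at t=2.5403 ← occupied
  → r_1 = 2.5403
beam 2: φ=-45°, α=150°
  dir = (cos 150°, sin 150°) = (-0.8660, 0.5000); from cell (5,4)
  next x-line at t=0.3926, next y-line at t=0.4000; Δt_x=1.1547, Δt_y=2.0000
    x: enter (4,4) at t=0.3926
    y: enter (4,5) at t=0.4000
    x: enter (3,5) at t=1.5473
    y: enter (3,6) at t=2.4000
    x: enter (2,6) at t=2.7020
    x: enter (1,6) at t=3.8567
    y: enter (1,7) at t=4.4000 ← occupied
  → r_2 = 4.4000
beam 3: φ=45°, α=240°
  dir = (cos 240°, sin 240°) = (-0.5000, -0.8660); from cell (5,4)
  next x-line at t=0.6800, next y-line at t=0.9238; Δt_x=2.0000, Δt_y=1.1547
    x: enter (4,4) at t=0.6800
    y: enter (4,3) at t=0.9238
    y: enter (4,2) at t=2.0785
    x: enter (3,2) at t=2.6800
    y: enter (3,1) at t=3.2332 ← occupied
  → r_3 = 3.2332
beam 4: φ=135°, α=330°
  dir = (cos 330°, sin 330°) = (0.8660, -0.5000); from cell (5,4)
  next x-line at t=0.7621, next y-line at t=1.6000; Δt_x=1.1547, Δt_y=2.0000
    x: enter (6,4) at t=0.7621
    y: enter (6,3) at t=1.6000
    x: enter (7,3) at t=1.9168
    x: enter (8,3) at t=3.0715 ← occupied
  → r_4 = 3.0715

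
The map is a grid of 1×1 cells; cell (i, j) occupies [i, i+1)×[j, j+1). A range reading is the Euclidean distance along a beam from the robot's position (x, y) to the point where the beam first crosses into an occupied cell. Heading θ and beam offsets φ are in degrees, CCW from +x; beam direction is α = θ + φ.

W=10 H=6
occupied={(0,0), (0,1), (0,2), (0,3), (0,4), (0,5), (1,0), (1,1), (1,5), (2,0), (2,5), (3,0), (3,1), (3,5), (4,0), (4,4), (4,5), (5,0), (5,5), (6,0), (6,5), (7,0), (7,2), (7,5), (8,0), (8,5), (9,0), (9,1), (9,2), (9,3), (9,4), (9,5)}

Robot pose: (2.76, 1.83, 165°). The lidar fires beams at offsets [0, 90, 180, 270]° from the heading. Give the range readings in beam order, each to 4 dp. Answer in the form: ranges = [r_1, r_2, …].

beam 1: φ=0°, α=165°
  dir = (cos 165°, sin 165°) = (-0.9659, 0.2588); from cell (2,1)
  next x-line at t=0.7868, next y-line at t=0.6568; Δt_x=1.0353, Δt_y=3.8637
    y: enter (2,2) at t=0.6568
    x: enter (1,2) at t=0.7868
    x: enter (0,2) at t=1.8221 ← occupied
  → r_1 = 1.8221
beam 2: φ=90°, α=255°
  dir = (cos 255°, sin 255°) = (-0.2588, -0.9659); from cell (2,1)
  next x-line at t=2.9364, next y-line at t=0.8593; Δt_x=3.8637, Δt_y=1.0353
    y: enter (2,0) at t=0.8593 ← occupied
  → r_2 = 0.8593
beam 3: φ=180°, α=345°
  dir = (cos 345°, sin 345°) = (0.9659, -0.2588); from cell (2,1)
  next x-line at t=0.2485, next y-line at t=3.2069; Δt_x=1.0353, Δt_y=3.8637
    x: enter (3,1) at t=0.2485 ← occupied
  → r_3 = 0.2485
beam 4: φ=270°, α=75°
  dir = (cos 75°, sin 75°) = (0.2588, 0.9659); from cell (2,1)
  next x-line at t=0.9273, next y-line at t=0.1760; Δt_x=3.8637, Δt_y=1.0353
    y: enter (2,2) at t=0.1760
    x: enter (3,2) at t=0.9273
    y: enter (3,3) at t=1.2113
    y: enter (3,4) at t=2.2465
    y: enter (3,5) at t=3.2818 ← occupied
  → r_4 = 3.2818

ranges = [1.8221, 0.8593, 0.2485, 3.2818]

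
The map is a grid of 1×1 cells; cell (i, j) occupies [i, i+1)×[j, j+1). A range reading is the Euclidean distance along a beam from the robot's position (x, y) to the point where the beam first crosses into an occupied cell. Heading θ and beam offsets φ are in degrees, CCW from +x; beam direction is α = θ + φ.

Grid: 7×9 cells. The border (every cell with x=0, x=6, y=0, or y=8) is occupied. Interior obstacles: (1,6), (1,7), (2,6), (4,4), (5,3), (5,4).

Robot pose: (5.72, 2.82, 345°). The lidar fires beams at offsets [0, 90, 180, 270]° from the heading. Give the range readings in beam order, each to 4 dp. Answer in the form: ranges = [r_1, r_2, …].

beam 1: φ=0°, α=345°
  direction (0.9659, -0.2588); cell (5,2); t to first gridline: x 0.2899, y 3.1682 (then +1.0353 / +3.8637)
    (6,2) via x @ 0.2899  # hit
  → r_1 = 0.2899
beam 2: φ=90°, α=75°
  direction (0.2588, 0.9659); cell (5,2); t to first gridline: x 1.0818, y 0.1863 (then +3.8637 / +1.0353)
    (5,3) via y @ 0.1863  # hit
  → r_2 = 0.1863
beam 3: φ=180°, α=165°
  direction (-0.9659, 0.2588); cell (5,2); t to first gridline: x 0.7454, y 0.6955 (then +1.0353 / +3.8637)
    (5,3) via y @ 0.6955  # hit
  → r_3 = 0.6955
beam 4: φ=270°, α=255°
  direction (-0.2588, -0.9659); cell (5,2); t to first gridline: x 2.7819, y 0.8489 (then +3.8637 / +1.0353)
    (5,1) via y @ 0.8489
    (5,0) via y @ 1.8842  # hit
  → r_4 = 1.8842

ranges = [0.2899, 0.1863, 0.6955, 1.8842]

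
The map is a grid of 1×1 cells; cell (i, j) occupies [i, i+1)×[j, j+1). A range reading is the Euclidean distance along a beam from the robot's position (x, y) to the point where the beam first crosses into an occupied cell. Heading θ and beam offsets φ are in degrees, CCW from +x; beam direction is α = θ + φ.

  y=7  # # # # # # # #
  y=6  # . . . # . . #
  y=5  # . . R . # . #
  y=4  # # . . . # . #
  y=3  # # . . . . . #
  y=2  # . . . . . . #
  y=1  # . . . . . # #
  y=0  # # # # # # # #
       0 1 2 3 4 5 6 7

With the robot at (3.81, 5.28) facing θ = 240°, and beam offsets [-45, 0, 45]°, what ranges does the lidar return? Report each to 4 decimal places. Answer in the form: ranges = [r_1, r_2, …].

ranges = [1.8738, 4.9421, 4.4310]

beam 1: φ=-45°, α=195°
  d=(-0.9659,-0.2588)  start (3,5)  tX=0.8386 tY=1.0818  stride 1/|dx|=1.0353 1/|dy|=3.8637
    cross x-line → (2,5), t=0.8386
    cross y-line → (2,4), t=1.0818
    cross x-line → (1,4), t=1.8738 (wall)
  → r_1 = 1.8738
beam 2: φ=0°, α=240°
  d=(-0.5000,-0.8660)  start (3,5)  tX=1.6200 tY=0.3233  stride 1/|dx|=2.0000 1/|dy|=1.1547
    cross y-line → (3,4), t=0.3233
    cross y-line → (3,3), t=1.4780
    cross x-line → (2,3), t=1.6200
    cross y-line → (2,2), t=2.6327
    cross x-line → (1,2), t=3.6200
    cross y-line → (1,1), t=3.7874
    cross y-line → (1,0), t=4.9421 (wall)
  → r_2 = 4.9421
beam 3: φ=45°, α=285°
  d=(0.2588,-0.9659)  start (3,5)  tX=0.7341 tY=0.2899  stride 1/|dx|=3.8637 1/|dy|=1.0353
    cross y-line → (3,4), t=0.2899
    cross x-line → (4,4), t=0.7341
    cross y-line → (4,3), t=1.3252
    cross y-line → (4,2), t=2.3604
    cross y-line → (4,1), t=3.3957
    cross y-line → (4,0), t=4.4310 (wall)
  → r_3 = 4.4310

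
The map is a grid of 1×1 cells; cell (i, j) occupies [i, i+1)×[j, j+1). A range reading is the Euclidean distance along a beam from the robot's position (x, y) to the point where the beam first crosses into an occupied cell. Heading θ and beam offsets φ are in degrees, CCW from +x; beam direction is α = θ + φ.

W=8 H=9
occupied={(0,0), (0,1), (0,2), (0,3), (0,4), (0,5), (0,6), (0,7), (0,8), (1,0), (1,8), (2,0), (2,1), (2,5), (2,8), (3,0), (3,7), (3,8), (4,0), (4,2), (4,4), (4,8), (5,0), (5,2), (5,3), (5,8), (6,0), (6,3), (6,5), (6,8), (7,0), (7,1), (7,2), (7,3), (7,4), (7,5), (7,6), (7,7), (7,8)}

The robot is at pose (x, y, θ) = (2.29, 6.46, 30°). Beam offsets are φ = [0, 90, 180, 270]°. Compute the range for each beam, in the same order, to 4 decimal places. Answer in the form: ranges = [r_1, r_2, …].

beam 1: φ=0°, α=30°
  dir = (cos 30°, sin 30°) = (0.8660, 0.5000); from cell (2,6)
  next x-line at t=0.8198, next y-line at t=1.0800; Δt_x=1.1547, Δt_y=2.0000
    x: enter (3,6) at t=0.8198
    y: enter (3,7) at t=1.0800 ← occupied
  → r_1 = 1.0800
beam 2: φ=90°, α=120°
  dir = (cos 120°, sin 120°) = (-0.5000, 0.8660); from cell (2,6)
  next x-line at t=0.5800, next y-line at t=0.6235; Δt_x=2.0000, Δt_y=1.1547
    x: enter (1,6) at t=0.5800
    y: enter (1,7) at t=0.6235
    y: enter (1,8) at t=1.7782 ← occupied
  → r_2 = 1.7782
beam 3: φ=180°, α=210°
  dir = (cos 210°, sin 210°) = (-0.8660, -0.5000); from cell (2,6)
  next x-line at t=0.3349, next y-line at t=0.9200; Δt_x=1.1547, Δt_y=2.0000
    x: enter (1,6) at t=0.3349
    y: enter (1,5) at t=0.9200
    x: enter (0,5) at t=1.4896 ← occupied
  → r_3 = 1.4896
beam 4: φ=270°, α=300°
  dir = (cos 300°, sin 300°) = (0.5000, -0.8660); from cell (2,6)
  next x-line at t=1.4200, next y-line at t=0.5312; Δt_x=2.0000, Δt_y=1.1547
    y: enter (2,5) at t=0.5312 ← occupied
  → r_4 = 0.5312

ranges = [1.0800, 1.7782, 1.4896, 0.5312]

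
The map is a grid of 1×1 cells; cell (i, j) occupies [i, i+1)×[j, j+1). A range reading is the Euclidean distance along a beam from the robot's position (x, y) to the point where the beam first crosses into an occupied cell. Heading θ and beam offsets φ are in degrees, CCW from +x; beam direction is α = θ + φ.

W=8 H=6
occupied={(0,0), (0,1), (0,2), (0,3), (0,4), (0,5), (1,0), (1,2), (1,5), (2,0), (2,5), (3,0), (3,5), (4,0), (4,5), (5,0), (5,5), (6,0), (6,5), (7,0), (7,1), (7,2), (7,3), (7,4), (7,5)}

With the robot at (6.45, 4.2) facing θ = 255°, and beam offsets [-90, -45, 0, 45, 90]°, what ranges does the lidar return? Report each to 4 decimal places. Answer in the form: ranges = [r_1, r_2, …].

ranges = [3.0910, 6.2931, 3.3129, 1.1000, 0.5694]

beam 1: φ=-90°, α=165°
  d=(-0.9659,0.2588)  start (6,4)  tX=0.4659 tY=3.0910  stride 1/|dx|=1.0353 1/|dy|=3.8637
    cross x-line → (5,4), t=0.4659
    cross x-line → (4,4), t=1.5012
    cross x-line → (3,4), t=2.5364
    cross y-line → (3,5), t=3.0910 (wall)
  → r_1 = 3.0910
beam 2: φ=-45°, α=210°
  d=(-0.8660,-0.5000)  start (6,4)  tX=0.5196 tY=0.4000  stride 1/|dx|=1.1547 1/|dy|=2.0000
    cross y-line → (6,3), t=0.4000
    cross x-line → (5,3), t=0.5196
    cross x-line → (4,3), t=1.6743
    cross y-line → (4,2), t=2.4000
    cross x-line → (3,2), t=2.8290
    cross x-line → (2,2), t=3.9837
    cross y-line → (2,1), t=4.4000
    cross x-line → (1,1), t=5.1384
    cross x-line → (0,1), t=6.2931 (wall)
  → r_2 = 6.2931
beam 3: φ=0°, α=255°
  d=(-0.2588,-0.9659)  start (6,4)  tX=1.7387 tY=0.2071  stride 1/|dx|=3.8637 1/|dy|=1.0353
    cross y-line → (6,3), t=0.2071
    cross y-line → (6,2), t=1.2423
    cross x-line → (5,2), t=1.7387
    cross y-line → (5,1), t=2.2776
    cross y-line → (5,0), t=3.3129 (wall)
  → r_3 = 3.3129
beam 4: φ=45°, α=300°
  d=(0.5000,-0.8660)  start (6,4)  tX=1.1000 tY=0.2309  stride 1/|dx|=2.0000 1/|dy|=1.1547
    cross y-line → (6,3), t=0.2309
    cross x-line → (7,3), t=1.1000 (wall)
  → r_4 = 1.1000
beam 5: φ=90°, α=345°
  d=(0.9659,-0.2588)  start (6,4)  tX=0.5694 tY=0.7727  stride 1/|dx|=1.0353 1/|dy|=3.8637
    cross x-line → (7,4), t=0.5694 (wall)
  → r_5 = 0.5694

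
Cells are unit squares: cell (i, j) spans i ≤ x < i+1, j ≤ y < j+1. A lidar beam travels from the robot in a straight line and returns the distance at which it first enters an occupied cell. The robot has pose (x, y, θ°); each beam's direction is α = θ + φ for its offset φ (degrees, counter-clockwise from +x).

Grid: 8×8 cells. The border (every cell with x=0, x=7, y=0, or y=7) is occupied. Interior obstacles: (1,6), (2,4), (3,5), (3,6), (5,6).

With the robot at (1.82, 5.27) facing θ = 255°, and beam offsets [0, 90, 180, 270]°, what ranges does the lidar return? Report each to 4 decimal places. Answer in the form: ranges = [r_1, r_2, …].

beam 1: φ=0°, α=255°
  direction (-0.2588, -0.9659); cell (1,5); t to first gridline: x 3.1682, y 0.2795 (then +3.8637 / +1.0353)
    (1,4) via y @ 0.2795
    (1,3) via y @ 1.3148
    (1,2) via y @ 2.3501
    (0,2) via x @ 3.1682  # hit
  → r_1 = 3.1682
beam 2: φ=90°, α=345°
  direction (0.9659, -0.2588); cell (1,5); t to first gridline: x 0.1863, y 1.0432 (then +1.0353 / +3.8637)
    (2,5) via x @ 0.1863
    (2,4) via y @ 1.0432  # hit
  → r_2 = 1.0432
beam 3: φ=180°, α=75°
  direction (0.2588, 0.9659); cell (1,5); t to first gridline: x 0.6955, y 0.7558 (then +3.8637 / +1.0353)
    (2,5) via x @ 0.6955
    (2,6) via y @ 0.7558
    (2,7) via y @ 1.7910  # hit
  → r_3 = 1.7910
beam 4: φ=270°, α=165°
  direction (-0.9659, 0.2588); cell (1,5); t to first gridline: x 0.8489, y 2.8205 (then +1.0353 / +3.8637)
    (0,5) via x @ 0.8489  # hit
  → r_4 = 0.8489

ranges = [3.1682, 1.0432, 1.7910, 0.8489]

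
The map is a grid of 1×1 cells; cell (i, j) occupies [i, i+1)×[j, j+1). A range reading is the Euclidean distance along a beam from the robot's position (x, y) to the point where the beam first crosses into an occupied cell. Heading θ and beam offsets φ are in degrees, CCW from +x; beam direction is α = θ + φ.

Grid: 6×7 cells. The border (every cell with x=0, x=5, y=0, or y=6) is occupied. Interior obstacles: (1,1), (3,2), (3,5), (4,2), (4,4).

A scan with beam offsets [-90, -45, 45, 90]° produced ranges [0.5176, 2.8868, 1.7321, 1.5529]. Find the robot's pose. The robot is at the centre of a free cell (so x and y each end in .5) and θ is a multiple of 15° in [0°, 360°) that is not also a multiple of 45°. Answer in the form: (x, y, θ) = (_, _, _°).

(x, y, θ) = (2.5, 2.5, 105°)

The pose lattice has 15·16 = 240 candidates. Test each by forward raycasting.
  (1.5, 2.5, 165°): beam 1 = 3.6235 ≠ 0.5176 ✗
  (4.5, 1.5, 255°): beam 1 = 3.6235 ≠ 0.5176 ✗
  (2.5, 4.5, 285°): beam 1 = 1.5529 ≠ 0.5176 ✗
  …
  (2.5, 2.5, 105°): r_1=0.5176, r_2=2.8868, r_3=1.7321, r_4=1.5529 — all match ✓
No second candidate reproduces the full scan.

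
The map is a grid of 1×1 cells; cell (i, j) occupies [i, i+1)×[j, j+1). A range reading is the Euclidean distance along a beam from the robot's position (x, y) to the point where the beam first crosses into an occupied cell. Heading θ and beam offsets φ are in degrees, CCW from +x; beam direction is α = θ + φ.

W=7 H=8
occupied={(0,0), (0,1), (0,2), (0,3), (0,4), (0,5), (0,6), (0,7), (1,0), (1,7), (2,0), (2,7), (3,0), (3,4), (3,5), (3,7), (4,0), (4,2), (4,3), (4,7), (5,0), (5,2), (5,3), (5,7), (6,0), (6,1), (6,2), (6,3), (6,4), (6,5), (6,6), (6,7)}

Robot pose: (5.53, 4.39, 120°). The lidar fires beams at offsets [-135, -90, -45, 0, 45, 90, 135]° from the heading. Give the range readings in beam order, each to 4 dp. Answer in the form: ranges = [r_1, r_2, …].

beam 1: φ=-135°, α=345°
  dir = (cos 345°, sin 345°) = (0.9659, -0.2588); from cell (5,4)
  next x-line at t=0.4866, next y-line at t=1.5068; Δt_x=1.0353, Δt_y=3.8637
    x: enter (6,4) at t=0.4866 ← occupied
  → r_1 = 0.4866
beam 2: φ=-90°, α=30°
  dir = (cos 30°, sin 30°) = (0.8660, 0.5000); from cell (5,4)
  next x-line at t=0.5427, next y-line at t=1.2200; Δt_x=1.1547, Δt_y=2.0000
    x: enter (6,4) at t=0.5427 ← occupied
  → r_2 = 0.5427
beam 3: φ=-45°, α=75°
  dir = (cos 75°, sin 75°) = (0.2588, 0.9659); from cell (5,4)
  next x-line at t=1.8159, next y-line at t=0.6315; Δt_x=3.8637, Δt_y=1.0353
    y: enter (5,5) at t=0.6315
    y: enter (5,6) at t=1.6668
    x: enter (6,6) at t=1.8159 ← occupied
  → r_3 = 1.8159
beam 4: φ=0°, α=120°
  dir = (cos 120°, sin 120°) = (-0.5000, 0.8660); from cell (5,4)
  next x-line at t=1.0600, next y-line at t=0.7044; Δt_x=2.0000, Δt_y=1.1547
    y: enter (5,5) at t=0.7044
    x: enter (4,5) at t=1.0600
    y: enter (4,6) at t=1.8591
    y: enter (4,7) at t=3.0138 ← occupied
  → r_4 = 3.0138
beam 5: φ=45°, α=165°
  dir = (cos 165°, sin 165°) = (-0.9659, 0.2588); from cell (5,4)
  next x-line at t=0.5487, next y-line at t=2.3569; Δt_x=1.0353, Δt_y=3.8637
    x: enter (4,4) at t=0.5487
    x: enter (3,4) at t=1.5840 ← occupied
  → r_5 = 1.5840
beam 6: φ=90°, α=210°
  dir = (cos 210°, sin 210°) = (-0.8660, -0.5000); from cell (5,4)
  next x-line at t=0.6120, next y-line at t=0.7800; Δt_x=1.1547, Δt_y=2.0000
    x: enter (4,4) at t=0.6120
    y: enter (4,3) at t=0.7800 ← occupied
  → r_6 = 0.7800
beam 7: φ=135°, α=255°
  dir = (cos 255°, sin 255°) = (-0.2588, -0.9659); from cell (5,4)
  next x-line at t=2.0478, next y-line at t=0.4038; Δt_x=3.8637, Δt_y=1.0353
    y: enter (5,3) at t=0.4038 ← occupied
  → r_7 = 0.4038

ranges = [0.4866, 0.5427, 1.8159, 3.0138, 1.5840, 0.7800, 0.4038]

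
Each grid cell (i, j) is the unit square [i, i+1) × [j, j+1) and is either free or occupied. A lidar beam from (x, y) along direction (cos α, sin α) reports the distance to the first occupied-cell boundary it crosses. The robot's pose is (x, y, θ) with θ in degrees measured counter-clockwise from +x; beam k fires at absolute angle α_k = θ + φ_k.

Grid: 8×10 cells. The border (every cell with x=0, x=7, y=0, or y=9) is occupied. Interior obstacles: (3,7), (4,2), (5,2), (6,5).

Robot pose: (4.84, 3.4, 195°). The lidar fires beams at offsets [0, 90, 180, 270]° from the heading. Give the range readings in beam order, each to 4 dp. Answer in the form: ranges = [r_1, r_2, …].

ranges = [3.9755, 0.4141, 2.2362, 3.7270]

beam 1: φ=0°, α=195°
  d=(-0.9659,-0.2588)  start (4,3)  tX=0.8696 tY=1.5455  stride 1/|dx|=1.0353 1/|dy|=3.8637
    cross x-line → (3,3), t=0.8696
    cross y-line → (3,2), t=1.5455
    cross x-line → (2,2), t=1.9049
    cross x-line → (1,2), t=2.9402
    cross x-line → (0,2), t=3.9755 (wall)
  → r_1 = 3.9755
beam 2: φ=90°, α=285°
  d=(0.2588,-0.9659)  start (4,3)  tX=0.6182 tY=0.4141  stride 1/|dx|=3.8637 1/|dy|=1.0353
    cross y-line → (4,2), t=0.4141 (wall)
  → r_2 = 0.4141
beam 3: φ=180°, α=15°
  d=(0.9659,0.2588)  start (4,3)  tX=0.1656 tY=2.3182  stride 1/|dx|=1.0353 1/|dy|=3.8637
    cross x-line → (5,3), t=0.1656
    cross x-line → (6,3), t=1.2009
    cross x-line → (7,3), t=2.2362 (wall)
  → r_3 = 2.2362
beam 4: φ=270°, α=105°
  d=(-0.2588,0.9659)  start (4,3)  tX=3.2455 tY=0.6212  stride 1/|dx|=3.8637 1/|dy|=1.0353
    cross y-line → (4,4), t=0.6212
    cross y-line → (4,5), t=1.6564
    cross y-line → (4,6), t=2.6917
    cross x-line → (3,6), t=3.2455
    cross y-line → (3,7), t=3.7270 (wall)
  → r_4 = 3.7270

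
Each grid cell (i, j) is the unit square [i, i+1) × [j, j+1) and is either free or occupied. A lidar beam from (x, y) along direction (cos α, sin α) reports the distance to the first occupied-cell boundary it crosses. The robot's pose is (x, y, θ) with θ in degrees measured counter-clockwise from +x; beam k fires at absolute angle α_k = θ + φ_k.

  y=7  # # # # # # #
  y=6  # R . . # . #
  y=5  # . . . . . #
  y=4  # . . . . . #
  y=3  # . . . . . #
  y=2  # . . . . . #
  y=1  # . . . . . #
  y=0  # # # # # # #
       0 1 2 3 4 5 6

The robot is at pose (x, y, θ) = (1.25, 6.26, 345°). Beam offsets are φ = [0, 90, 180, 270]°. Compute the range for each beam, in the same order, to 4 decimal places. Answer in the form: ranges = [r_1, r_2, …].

beam 1: φ=0°, α=345°
  dir = (cos 345°, sin 345°) = (0.9659, -0.2588); from cell (1,6)
  next x-line at t=0.7765, next y-line at t=1.0046; Δt_x=1.0353, Δt_y=3.8637
    x: enter (2,6) at t=0.7765
    y: enter (2,5) at t=1.0046
    x: enter (3,5) at t=1.8117
    x: enter (4,5) at t=2.8470
    x: enter (5,5) at t=3.8823
    y: enter (5,4) at t=4.8683
    x: enter (6,4) at t=4.9176 ← occupied
  → r_1 = 4.9176
beam 2: φ=90°, α=75°
  dir = (cos 75°, sin 75°) = (0.2588, 0.9659); from cell (1,6)
  next x-line at t=2.8978, next y-line at t=0.7661; Δt_x=3.8637, Δt_y=1.0353
    y: enter (1,7) at t=0.7661 ← occupied
  → r_2 = 0.7661
beam 3: φ=180°, α=165°
  dir = (cos 165°, sin 165°) = (-0.9659, 0.2588); from cell (1,6)
  next x-line at t=0.2588, next y-line at t=2.8591; Δt_x=1.0353, Δt_y=3.8637
    x: enter (0,6) at t=0.2588 ← occupied
  → r_3 = 0.2588
beam 4: φ=270°, α=255°
  dir = (cos 255°, sin 255°) = (-0.2588, -0.9659); from cell (1,6)
  next x-line at t=0.9659, next y-line at t=0.2692; Δt_x=3.8637, Δt_y=1.0353
    y: enter (1,5) at t=0.2692
    x: enter (0,5) at t=0.9659 ← occupied
  → r_4 = 0.9659

ranges = [4.9176, 0.7661, 0.2588, 0.9659]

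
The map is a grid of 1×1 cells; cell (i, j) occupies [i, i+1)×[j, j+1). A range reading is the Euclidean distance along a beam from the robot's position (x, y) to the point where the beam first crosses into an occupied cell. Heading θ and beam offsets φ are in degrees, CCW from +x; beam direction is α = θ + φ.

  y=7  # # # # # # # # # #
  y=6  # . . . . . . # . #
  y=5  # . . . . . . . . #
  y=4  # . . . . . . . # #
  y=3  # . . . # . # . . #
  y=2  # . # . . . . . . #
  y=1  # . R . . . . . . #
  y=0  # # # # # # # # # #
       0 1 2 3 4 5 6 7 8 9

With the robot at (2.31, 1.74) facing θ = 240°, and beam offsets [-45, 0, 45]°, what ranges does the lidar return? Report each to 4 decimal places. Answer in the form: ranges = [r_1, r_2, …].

ranges = [1.3562, 0.8545, 0.7661]

beam 1: φ=-45°, α=195°
  d=(-0.9659,-0.2588)  start (2,1)  tX=0.3209 tY=2.8591  stride 1/|dx|=1.0353 1/|dy|=3.8637
    cross x-line → (1,1), t=0.3209
    cross x-line → (0,1), t=1.3562 (wall)
  → r_1 = 1.3562
beam 2: φ=0°, α=240°
  d=(-0.5000,-0.8660)  start (2,1)  tX=0.6200 tY=0.8545  stride 1/|dx|=2.0000 1/|dy|=1.1547
    cross x-line → (1,1), t=0.6200
    cross y-line → (1,0), t=0.8545 (wall)
  → r_2 = 0.8545
beam 3: φ=45°, α=285°
  d=(0.2588,-0.9659)  start (2,1)  tX=2.6660 tY=0.7661  stride 1/|dx|=3.8637 1/|dy|=1.0353
    cross y-line → (2,0), t=0.7661 (wall)
  → r_3 = 0.7661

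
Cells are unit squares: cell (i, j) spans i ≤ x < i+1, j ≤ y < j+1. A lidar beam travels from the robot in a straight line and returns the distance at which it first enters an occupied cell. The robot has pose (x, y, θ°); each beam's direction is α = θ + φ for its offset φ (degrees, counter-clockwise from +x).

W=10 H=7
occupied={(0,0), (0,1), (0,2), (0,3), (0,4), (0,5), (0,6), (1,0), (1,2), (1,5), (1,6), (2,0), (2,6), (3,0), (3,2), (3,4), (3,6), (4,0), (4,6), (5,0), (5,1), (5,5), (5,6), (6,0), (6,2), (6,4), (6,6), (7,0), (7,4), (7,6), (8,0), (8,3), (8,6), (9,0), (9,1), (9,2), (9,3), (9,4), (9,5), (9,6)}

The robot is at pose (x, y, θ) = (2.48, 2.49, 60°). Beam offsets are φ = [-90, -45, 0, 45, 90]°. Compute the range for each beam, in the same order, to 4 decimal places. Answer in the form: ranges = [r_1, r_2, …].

ranges = [0.6004, 0.5383, 1.7436, 2.5985, 0.5543]

beam 1: φ=-90°, α=330°
  dir = (cos 330°, sin 330°) = (0.8660, -0.5000); from cell (2,2)
  next x-line at t=0.6004, next y-line at t=0.9800; Δt_x=1.1547, Δt_y=2.0000
    x: enter (3,2) at t=0.6004 ← occupied
  → r_1 = 0.6004
beam 2: φ=-45°, α=15°
  dir = (cos 15°, sin 15°) = (0.9659, 0.2588); from cell (2,2)
  next x-line at t=0.5383, next y-line at t=1.9705; Δt_x=1.0353, Δt_y=3.8637
    x: enter (3,2) at t=0.5383 ← occupied
  → r_2 = 0.5383
beam 3: φ=0°, α=60°
  dir = (cos 60°, sin 60°) = (0.5000, 0.8660); from cell (2,2)
  next x-line at t=1.0400, next y-line at t=0.5889; Δt_x=2.0000, Δt_y=1.1547
    y: enter (2,3) at t=0.5889
    x: enter (3,3) at t=1.0400
    y: enter (3,4) at t=1.7436 ← occupied
  → r_3 = 1.7436
beam 4: φ=45°, α=105°
  dir = (cos 105°, sin 105°) = (-0.2588, 0.9659); from cell (2,2)
  next x-line at t=1.8546, next y-line at t=0.5280; Δt_x=3.8637, Δt_y=1.0353
    y: enter (2,3) at t=0.5280
    y: enter (2,4) at t=1.5633
    x: enter (1,4) at t=1.8546
    y: enter (1,5) at t=2.5985 ← occupied
  → r_4 = 2.5985
beam 5: φ=90°, α=150°
  dir = (cos 150°, sin 150°) = (-0.8660, 0.5000); from cell (2,2)
  next x-line at t=0.5543, next y-line at t=1.0200; Δt_x=1.1547, Δt_y=2.0000
    x: enter (1,2) at t=0.5543 ← occupied
  → r_5 = 0.5543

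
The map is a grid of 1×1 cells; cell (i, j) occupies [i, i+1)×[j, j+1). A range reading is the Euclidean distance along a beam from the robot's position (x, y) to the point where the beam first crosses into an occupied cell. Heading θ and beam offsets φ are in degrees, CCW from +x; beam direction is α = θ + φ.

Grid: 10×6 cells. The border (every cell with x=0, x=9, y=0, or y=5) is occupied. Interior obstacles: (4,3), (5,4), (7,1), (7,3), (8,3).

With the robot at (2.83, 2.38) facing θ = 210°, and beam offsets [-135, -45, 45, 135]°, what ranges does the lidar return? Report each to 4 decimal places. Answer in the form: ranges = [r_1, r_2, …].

ranges = [2.7124, 1.8946, 1.4287, 4.3171]

beam 1: φ=-135°, α=75°
  direction (0.2588, 0.9659); cell (2,2); t to first gridline: x 0.6568, y 0.6419 (then +3.8637 / +1.0353)
    (2,3) via y @ 0.6419
    (3,3) via x @ 0.6568
    (3,4) via y @ 1.6771
    (3,5) via y @ 2.7124  # hit
  → r_1 = 2.7124
beam 2: φ=-45°, α=165°
  direction (-0.9659, 0.2588); cell (2,2); t to first gridline: x 0.8593, y 2.3955 (then +1.0353 / +3.8637)
    (1,2) via x @ 0.8593
    (0,2) via x @ 1.8946  # hit
  → r_2 = 1.8946
beam 3: φ=45°, α=255°
  direction (-0.2588, -0.9659); cell (2,2); t to first gridline: x 3.2069, y 0.3934 (then +3.8637 / +1.0353)
    (2,1) via y @ 0.3934
    (2,0) via y @ 1.4287  # hit
  → r_3 = 1.4287
beam 4: φ=135°, α=345°
  direction (0.9659, -0.2588); cell (2,2); t to first gridline: x 0.1760, y 1.4682 (then +1.0353 / +3.8637)
    (3,2) via x @ 0.1760
    (4,2) via x @ 1.2113
    (4,1) via y @ 1.4682
    (5,1) via x @ 2.2465
    (6,1) via x @ 3.2818
    (7,1) via x @ 4.3171  # hit
  → r_4 = 4.3171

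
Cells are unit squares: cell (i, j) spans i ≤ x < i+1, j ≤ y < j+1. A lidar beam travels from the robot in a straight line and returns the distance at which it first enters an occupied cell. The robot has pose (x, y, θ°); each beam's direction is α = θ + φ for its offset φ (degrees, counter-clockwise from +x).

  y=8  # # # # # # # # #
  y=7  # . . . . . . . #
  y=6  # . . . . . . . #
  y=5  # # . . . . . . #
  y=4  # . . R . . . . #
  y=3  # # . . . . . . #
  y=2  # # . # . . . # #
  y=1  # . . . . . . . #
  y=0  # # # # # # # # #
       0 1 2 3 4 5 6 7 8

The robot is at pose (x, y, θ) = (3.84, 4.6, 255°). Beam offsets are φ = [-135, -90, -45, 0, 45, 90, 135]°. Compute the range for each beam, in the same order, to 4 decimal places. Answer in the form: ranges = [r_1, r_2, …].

beam 1: φ=-135°, α=120°
  dir = (cos 120°, sin 120°) = (-0.5000, 0.8660); from cell (3,4)
  next x-line at t=1.6800, next y-line at t=0.4619; Δt_x=2.0000, Δt_y=1.1547
    y: enter (3,5) at t=0.4619
    y: enter (3,6) at t=1.6166
    x: enter (2,6) at t=1.6800
    y: enter (2,7) at t=2.7713
    x: enter (1,7) at t=3.6800
    y: enter (1,8) at t=3.9260 ← occupied
  → r_1 = 3.9260
beam 2: φ=-90°, α=165°
  dir = (cos 165°, sin 165°) = (-0.9659, 0.2588); from cell (3,4)
  next x-line at t=0.8696, next y-line at t=1.5455; Δt_x=1.0353, Δt_y=3.8637
    x: enter (2,4) at t=0.8696
    y: enter (2,5) at t=1.5455
    x: enter (1,5) at t=1.9049 ← occupied
  → r_2 = 1.9049
beam 3: φ=-45°, α=210°
  dir = (cos 210°, sin 210°) = (-0.8660, -0.5000); from cell (3,4)
  next x-line at t=0.9699, next y-line at t=1.2000; Δt_x=1.1547, Δt_y=2.0000
    x: enter (2,4) at t=0.9699
    y: enter (2,3) at t=1.2000
    x: enter (1,3) at t=2.1246 ← occupied
  → r_3 = 2.1246
beam 4: φ=0°, α=255°
  dir = (cos 255°, sin 255°) = (-0.2588, -0.9659); from cell (3,4)
  next x-line at t=3.2455, next y-line at t=0.6212; Δt_x=3.8637, Δt_y=1.0353
    y: enter (3,3) at t=0.6212
    y: enter (3,2) at t=1.6564 ← occupied
  → r_4 = 1.6564
beam 5: φ=45°, α=300°
  dir = (cos 300°, sin 300°) = (0.5000, -0.8660); from cell (3,4)
  next x-line at t=0.3200, next y-line at t=0.6928; Δt_x=2.0000, Δt_y=1.1547
    x: enter (4,4) at t=0.3200
    y: enter (4,3) at t=0.6928
    y: enter (4,2) at t=1.8475
    x: enter (5,2) at t=2.3200
    y: enter (5,1) at t=3.0022
    y: enter (5,0) at t=4.1569 ← occupied
  → r_5 = 4.1569
beam 6: φ=90°, α=345°
  dir = (cos 345°, sin 345°) = (0.9659, -0.2588); from cell (3,4)
  next x-line at t=0.1656, next y-line at t=2.3182; Δt_x=1.0353, Δt_y=3.8637
    x: enter (4,4) at t=0.1656
    x: enter (5,4) at t=1.2009
    x: enter (6,4) at t=2.2362
    y: enter (6,3) at t=2.3182
    x: enter (7,3) at t=3.2715
    x: enter (8,3) at t=4.3067 ← occupied
  → r_6 = 4.3067
beam 7: φ=135°, α=30°
  dir = (cos 30°, sin 30°) = (0.8660, 0.5000); from cell (3,4)
  next x-line at t=0.1848, next y-line at t=0.8000; Δt_x=1.1547, Δt_y=2.0000
    x: enter (4,4) at t=0.1848
    y: enter (4,5) at t=0.8000
    x: enter (5,5) at t=1.3395
    x: enter (6,5) at t=2.4942
    y: enter (6,6) at t=2.8000
    x: enter (7,6) at t=3.6489
    y: enter (7,7) at t=4.8000
    x: enter (8,7) at t=4.8036 ← occupied
  → r_7 = 4.8036

ranges = [3.9260, 1.9049, 2.1246, 1.6564, 4.1569, 4.3067, 4.8036]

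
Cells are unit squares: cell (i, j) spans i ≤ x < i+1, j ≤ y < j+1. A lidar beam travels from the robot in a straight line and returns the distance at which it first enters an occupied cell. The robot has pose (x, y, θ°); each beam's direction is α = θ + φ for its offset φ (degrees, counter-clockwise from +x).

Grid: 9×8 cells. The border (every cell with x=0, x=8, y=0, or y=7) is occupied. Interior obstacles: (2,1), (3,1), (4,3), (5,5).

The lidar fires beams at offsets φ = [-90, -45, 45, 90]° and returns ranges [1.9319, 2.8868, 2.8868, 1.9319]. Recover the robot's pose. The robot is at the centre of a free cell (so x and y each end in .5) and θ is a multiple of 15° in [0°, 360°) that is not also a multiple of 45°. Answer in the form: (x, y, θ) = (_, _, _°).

The pose lattice has 38·16 = 608 candidates. Test each by forward raycasting.
  (2.5, 5.5, 210°): beam 1 = 1.7321 ≠ 1.9319 ✗
  (7.5, 4.5, 300°): beam 1 = 2.8868 ≠ 1.9319 ✗
  (1.5, 1.5, 15°): beam 1 = 0.5176 ≠ 1.9319 ✗
  …
  (3.5, 6.5, 255°): r_1=1.9319, r_2=2.8868, r_3=2.8868, r_4=1.9319 — all match ✓
Only this pose fits every beam.

(x, y, θ) = (3.5, 6.5, 255°)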